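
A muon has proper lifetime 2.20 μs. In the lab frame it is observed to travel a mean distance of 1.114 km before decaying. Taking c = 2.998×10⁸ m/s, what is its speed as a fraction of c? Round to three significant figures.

d = βγcτ ⇒ βγ = d/(cτ) = 1114 m / (659.56 m) = 1.689.
β = (βγ)/√(1+(βγ)²) = 1.689/√3.85272 = 0.860.

0.860c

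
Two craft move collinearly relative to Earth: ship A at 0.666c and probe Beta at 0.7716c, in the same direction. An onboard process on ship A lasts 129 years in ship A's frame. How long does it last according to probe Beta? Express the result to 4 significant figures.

Speed of ship A in probe Beta's frame: u = (v_A − v_B)/(1 − v_A v_B/c²) = (0.666 − 0.7716)/(1 − 0.666×0.7716) = −0.1056/0.4861144 = −0.21723; |u| = 0.21723c.
γ for this relative speed: γ = 1/√(1 − 0.0471889) = 1.0245.
Ship A's interval is proper; time dilation gives Δt_B = γΔτ = 1.0245 × 129 years = 132.2 years.

132.2 years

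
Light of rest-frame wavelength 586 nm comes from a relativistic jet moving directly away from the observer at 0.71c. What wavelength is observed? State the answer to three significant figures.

1420 nm

Relativistic Doppler for wavelength: λ_obs = λ_src · √((1+β)/(1−β)).
With β = 0.71: factor = √(1.71/0.29) = 2.4283.
λ_obs = 586 × 2.4283 = 1420 nm.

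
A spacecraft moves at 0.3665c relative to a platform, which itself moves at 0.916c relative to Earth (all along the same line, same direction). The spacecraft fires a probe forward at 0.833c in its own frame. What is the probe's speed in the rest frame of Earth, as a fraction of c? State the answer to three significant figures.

Compose velocities in two stages. Stage 1 (into S'): u₁ = (0.833+0.3665)/(1+0.833×0.3665) = 0.91895.
Stage 2 (into S): u = (0.91895+0.916)/(1+0.91895×0.916) = 0.9963, so the speed is 0.996c.

0.996c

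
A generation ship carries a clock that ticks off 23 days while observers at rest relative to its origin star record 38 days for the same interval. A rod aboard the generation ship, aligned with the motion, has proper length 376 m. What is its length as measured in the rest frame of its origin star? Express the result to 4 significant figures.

227.6 m

γ = Δt/Δτ = 38/23 = 1.65217.
The rod contracts by the same γ: 376 m / 1.65217 = 227.6 m.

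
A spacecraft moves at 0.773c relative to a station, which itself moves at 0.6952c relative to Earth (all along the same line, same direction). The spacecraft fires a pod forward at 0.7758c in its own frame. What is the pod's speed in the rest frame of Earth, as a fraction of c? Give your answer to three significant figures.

Apply u = (u'+v)/(1+u'v) twice. Pod in the station frame: (0.7758+0.773)/(1+0.7758·0.773) = 1.5488/1.5996934 = 0.96819c.
That velocity, transformed to the rest frame of Earth: (0.96819+0.6952)/(1+0.96819·0.6952) = 1.66339/1.673085688 = 0.9942c.

0.994c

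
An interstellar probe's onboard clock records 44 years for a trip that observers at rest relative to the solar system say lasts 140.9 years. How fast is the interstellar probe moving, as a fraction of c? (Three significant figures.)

0.950c

γ = Δt/Δτ = 140.9/44 = 3.2023.
β = √(1 − 1/γ²) = √(1 − 0.097516) = √0.902484 = 0.950.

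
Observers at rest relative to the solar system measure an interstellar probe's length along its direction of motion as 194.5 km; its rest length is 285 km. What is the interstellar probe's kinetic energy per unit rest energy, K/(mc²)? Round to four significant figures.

From L = L₀/γ: γ = 285/194.5 = 1.4653.
K/(mc²) = γ − 1 = 1.4653 − 1 = 0.4653.

0.4653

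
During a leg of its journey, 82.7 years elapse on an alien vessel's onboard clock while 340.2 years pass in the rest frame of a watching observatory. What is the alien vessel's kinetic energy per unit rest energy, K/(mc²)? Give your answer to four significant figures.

3.114

The time-dilation ratio gives γ = 340.2/82.7 = 4.11366.
K/(mc²) = γ − 1 = 4.11366 − 1 = 3.114.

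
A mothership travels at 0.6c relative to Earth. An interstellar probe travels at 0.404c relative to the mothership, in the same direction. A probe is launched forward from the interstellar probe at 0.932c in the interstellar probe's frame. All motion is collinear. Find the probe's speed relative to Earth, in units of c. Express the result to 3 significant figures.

0.993c

First combine the probe and interstellar probe (S''→S'): u₁ = (0.932 + 0.404)/(1 + 0.932×0.404) = 1.336/1.376528 = 0.97056.
Then combine with the mothership (S'→S): u = (0.97056 + 0.6)/(1 + 0.97056×0.6) = 1.57056/1.582336 = 0.99256.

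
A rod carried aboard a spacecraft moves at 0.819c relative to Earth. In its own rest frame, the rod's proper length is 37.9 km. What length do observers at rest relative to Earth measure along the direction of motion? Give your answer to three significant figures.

β² = 0.670761, so γ = 1/√0.329239 = 1.7428.
Along the direction of motion the measured length is L₀/γ = 37.9/1.7428 = 21.7 km.

21.7 km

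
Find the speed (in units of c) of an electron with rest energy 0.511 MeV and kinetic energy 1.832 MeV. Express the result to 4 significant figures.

0.9759c

γ = 1 + K/(mc²) = 1 + 1.832/0.511 = 4.5851.
β = √(1 − 1/γ²) = √(1 − 0.0475666) = √0.9524334 = 0.9759.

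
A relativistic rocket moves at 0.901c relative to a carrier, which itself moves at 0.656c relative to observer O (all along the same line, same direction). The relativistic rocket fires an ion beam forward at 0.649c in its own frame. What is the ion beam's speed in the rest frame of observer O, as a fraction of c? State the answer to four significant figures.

0.9954c

Compose velocities in two stages. Stage 1 (into S'): u₁ = (0.649+0.901)/(1+0.649×0.901) = 0.97807.
Stage 2 (into S): u = (0.97807+0.656)/(1+0.97807×0.656) = 0.9954, so the speed is 0.9954c.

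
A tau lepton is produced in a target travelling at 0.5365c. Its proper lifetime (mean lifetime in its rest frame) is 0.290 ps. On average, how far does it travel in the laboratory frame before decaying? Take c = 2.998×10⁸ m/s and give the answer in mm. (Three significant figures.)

0.0553 mm

Lorentz factor: γ = (1 − 0.28783225)^(−1/2) = 1.185.
Lab-frame lifetime: Δt = γτ = 1.185 × 0.290 ps = 0.34365 ps.
Distance: d = vΔt = 0.5365 × 2.998×10⁸ m/s × 3.4365×10^-13 s = 5.53×10^-5 m = 0.0553 mm.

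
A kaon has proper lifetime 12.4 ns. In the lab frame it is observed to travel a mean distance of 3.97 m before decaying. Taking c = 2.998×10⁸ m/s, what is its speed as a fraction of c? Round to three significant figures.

0.730c

Let x = d/(cτ) = 3.970 m / (2.998×10⁸ m/s × 1.240×10^-8 s) = 1.0679. Since d = βγcτ, x = βγ = β/√(1−β²).
Solving: β² = x²/(1+x²) = 1.14041/2.14041 = 0.5328, so β = 0.730.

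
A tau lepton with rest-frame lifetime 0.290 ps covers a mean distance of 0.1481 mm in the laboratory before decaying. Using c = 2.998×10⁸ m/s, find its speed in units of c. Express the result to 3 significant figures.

Lab distance = (lab lifetime)·v = γτ·βc, so βγ = d/(cτ) = 1.481×10^-4/(2.998×10⁸ × 2.900×10^-13) = 1.7034.
With βγ = 1.7034: γ² = 1 + (βγ)² = 3.90157, and β = (βγ)/γ = 1.7034/1.97524 = 0.862.

0.862c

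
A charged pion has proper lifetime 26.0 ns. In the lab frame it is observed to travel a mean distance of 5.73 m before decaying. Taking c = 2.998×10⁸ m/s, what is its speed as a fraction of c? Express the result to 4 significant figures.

0.5923c

Let x = d/(cτ) = 5.730 m / (2.998×10⁸ m/s × 2.600×10^-8 s) = 0.73511. Since d = βγcτ, x = βγ = β/√(1−β²).
Solving: β² = x²/(1+x²) = 0.540387/1.540387 = 0.350812, so β = 0.5923.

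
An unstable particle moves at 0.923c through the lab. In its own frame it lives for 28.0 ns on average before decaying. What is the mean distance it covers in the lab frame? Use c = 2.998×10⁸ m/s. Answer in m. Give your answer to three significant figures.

With β = 0.923, γ = 1/√(1 − 0.923²) = 1/√0.148071 = 2.5988.
Lab-frame lifetime: Δt = γτ = 2.5988 × 28.0 ns = 72.766 ns.
Distance: d = vΔt = 0.923 × 2.998×10⁸ m/s × 7.2766×10^-8 s = 20.1 m.

20.1 m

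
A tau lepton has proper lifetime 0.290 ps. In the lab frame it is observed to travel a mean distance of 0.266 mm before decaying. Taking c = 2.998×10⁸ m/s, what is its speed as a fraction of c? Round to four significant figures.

0.9505c

Lab distance = (lab lifetime)·v = γτ·βc, so βγ = d/(cτ) = 2.660×10^-4/(2.998×10⁸ × 2.900×10^-13) = 3.0595.
With βγ = 3.0595: γ² = 1 + (βγ)² = 10.36054, and β = (βγ)/γ = 3.0595/3.21878 = 0.9505.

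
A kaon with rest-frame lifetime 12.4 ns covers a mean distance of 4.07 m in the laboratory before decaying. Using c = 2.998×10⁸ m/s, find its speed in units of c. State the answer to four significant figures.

Let x = d/(cτ) = 4.070 m / (2.998×10⁸ m/s × 1.240×10^-8 s) = 1.0948. Since d = βγcτ, x = βγ = β/√(1−β²).
Solving: β² = x²/(1+x²) = 1.19859/2.19859 = 0.545163, so β = 0.7384.

0.7384c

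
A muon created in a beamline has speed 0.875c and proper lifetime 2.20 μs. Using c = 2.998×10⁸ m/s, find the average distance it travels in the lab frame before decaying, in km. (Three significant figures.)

1.19 km

γ = 1/√(1 − β²) = 1/√(1 − 0.765625) = 1/√0.234375 = 1/0.484123 = 2.0656.
Lab-frame lifetime: Δt = γτ = 2.0656 × 2.20 μs = 4.5443 μs.
Distance: d = vΔt = 0.875 × 2.998×10⁸ m/s × 4.5443×10^-6 s = 1190 m = 1.19 km.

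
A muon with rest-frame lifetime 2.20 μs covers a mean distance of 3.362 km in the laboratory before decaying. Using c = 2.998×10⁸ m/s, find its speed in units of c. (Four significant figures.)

0.9813c

d = βγcτ ⇒ βγ = d/(cτ) = 3362 m / (659.56 m) = 5.0973.
β = (βγ)/√(1+(βγ)²) = 5.0973/√26.9825 = 0.9813.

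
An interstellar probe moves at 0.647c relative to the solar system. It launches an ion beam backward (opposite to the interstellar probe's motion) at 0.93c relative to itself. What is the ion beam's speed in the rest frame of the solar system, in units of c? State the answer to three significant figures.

0.711c

In units of c, u = (u' + v)/(1 + u'v) with u' = −0.93 and v = 0.647.
Numerator: −0.93 + 0.647 = −0.283. Denominator: 1 + (−0.93)(0.647) = 0.39829.
u = −0.283/0.39829 = −0.71054, so the speed is 0.711c.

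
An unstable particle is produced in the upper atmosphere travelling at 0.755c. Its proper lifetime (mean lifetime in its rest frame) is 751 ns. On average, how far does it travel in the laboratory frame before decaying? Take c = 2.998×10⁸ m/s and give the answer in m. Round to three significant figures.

259 m

β² = 0.570025, so γ = 1/√0.429975 = 1.525.
Lab-frame lifetime: Δt = γτ = 1.525 × 751 ns = 1145.3 ns.
Distance: d = vΔt = 0.755 × 2.998×10⁸ m/s × 1.1453×10^-6 s = 259 m.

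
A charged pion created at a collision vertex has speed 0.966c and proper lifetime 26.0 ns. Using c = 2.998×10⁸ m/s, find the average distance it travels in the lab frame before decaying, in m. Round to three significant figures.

29.1 m

β² = 0.933156, so γ = 1/√0.066844 = 3.8678.
Lab-frame lifetime: Δt = γτ = 3.8678 × 26.0 ns = 100.56 ns.
Distance: d = vΔt = 0.966 × 2.998×10⁸ m/s × 1.0056×10^-7 s = 29.1 m.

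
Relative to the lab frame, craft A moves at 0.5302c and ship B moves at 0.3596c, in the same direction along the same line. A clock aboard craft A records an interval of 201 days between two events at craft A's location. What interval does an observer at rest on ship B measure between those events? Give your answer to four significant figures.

205.6 days

Transform craft A's velocity into ship B's frame: (0.5302 − 0.3596)/(1 − 0.5302·0.3596) = 0.1706/0.80934008, so the relative speed is 0.21079c.
γ for this relative speed: γ = 1/√(1 − 0.0444324) = 1.023.
The clock on craft A records proper time, so ship B measures Δt = γΔτ = 1.023 × 201 = 205.6 days.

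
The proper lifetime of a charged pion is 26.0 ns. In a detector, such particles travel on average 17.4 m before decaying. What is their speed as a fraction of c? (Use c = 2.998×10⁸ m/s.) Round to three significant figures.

d = βγcτ ⇒ βγ = d/(cτ) = 17.40 m / (7.7948 m) = 2.2323.
β = (βγ)/√(1+(βγ)²) = 2.2323/√5.98316 = 0.913.

0.913c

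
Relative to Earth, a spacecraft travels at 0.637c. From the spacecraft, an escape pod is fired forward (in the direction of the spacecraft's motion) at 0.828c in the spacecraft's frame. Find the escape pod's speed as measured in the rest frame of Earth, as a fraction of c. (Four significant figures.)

0.9591c

In units of c, u = (u' + v)/(1 + u'v) with u' = 0.828 and v = 0.637.
Numerator: 0.828 + 0.637 = 1.465. Denominator: 1 + (0.828)(0.637) = 1.527436.
u = 1.465/1.527436 = 0.95912, so the speed is 0.9591c.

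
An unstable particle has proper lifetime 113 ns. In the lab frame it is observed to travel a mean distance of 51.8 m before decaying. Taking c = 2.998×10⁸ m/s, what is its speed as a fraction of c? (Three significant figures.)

Let x = d/(cτ) = 51.80 m / (2.998×10⁸ m/s × 1.130×10^-7 s) = 1.529. Since d = βγcτ, x = βγ = β/√(1−β²).
Solving: β² = x²/(1+x²) = 2.33784/3.33784 = 0.700405, so β = 0.837.

0.837c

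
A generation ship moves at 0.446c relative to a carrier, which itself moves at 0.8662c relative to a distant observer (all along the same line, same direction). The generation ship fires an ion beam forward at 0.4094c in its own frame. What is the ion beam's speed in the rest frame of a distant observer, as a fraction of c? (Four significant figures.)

Apply u = (u'+v)/(1+u'v) twice. Ion beam in the carrier frame: (0.4094+0.446)/(1+0.4094·0.446) = 0.8554/1.1825924 = 0.72333c.
That velocity, transformed to the rest frame of a distant observer: (0.72333+0.8662)/(1+0.72333·0.8662) = 1.58953/1.626548446 = 0.97724c.

0.9772c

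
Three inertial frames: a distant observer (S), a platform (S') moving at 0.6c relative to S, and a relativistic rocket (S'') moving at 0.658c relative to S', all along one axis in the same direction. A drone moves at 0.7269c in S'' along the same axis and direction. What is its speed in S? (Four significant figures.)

0.9838c

Apply u = (u'+v)/(1+u'v) twice. Drone in the platform frame: (0.7269+0.658)/(1+0.7269·0.658) = 1.3849/1.4783002 = 0.93682c.
That velocity, transformed to the rest frame of a distant observer: (0.93682+0.6)/(1+0.93682·0.6) = 1.53682/1.562092 = 0.98382c.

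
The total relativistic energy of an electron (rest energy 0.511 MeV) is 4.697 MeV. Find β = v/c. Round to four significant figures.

0.9941

Total energy E = γmc² gives γ = 4.697/0.511 = 9.1918.
Hence β = √(1 − 1/γ²) = √(1 − 0.0118358) = √0.9881642 = 0.9941.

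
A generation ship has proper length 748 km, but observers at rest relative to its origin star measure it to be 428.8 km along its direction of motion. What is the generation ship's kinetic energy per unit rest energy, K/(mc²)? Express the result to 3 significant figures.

From L = L₀/γ: γ = 748/428.8 = 1.7444.
Since K = (γ−1)mc², K/(mc²) = 1.7444 − 1 = 0.744.

0.744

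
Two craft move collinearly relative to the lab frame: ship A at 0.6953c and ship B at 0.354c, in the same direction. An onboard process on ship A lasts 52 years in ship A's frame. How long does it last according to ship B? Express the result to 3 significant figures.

Transform ship A's velocity into ship B's frame: (0.6953 − 0.354)/(1 − 0.6953·0.354) = 0.3413/0.7538638, so the relative speed is 0.45273c.
γ for this relative speed: γ = 1/√(1 − 0.204964) = 1.1215.
The clock on ship A records proper time, so ship B measures Δt = γΔτ = 1.1215 × 52 = 58.3 years.

58.3 years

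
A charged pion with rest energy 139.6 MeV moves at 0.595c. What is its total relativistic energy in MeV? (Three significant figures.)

174 MeV

Lorentz factor: γ = (1 − 0.354025)^(−1/2) = 1.2442.
Total energy: E = γmc² = 1.2442 × 139.6 MeV = 174 MeV.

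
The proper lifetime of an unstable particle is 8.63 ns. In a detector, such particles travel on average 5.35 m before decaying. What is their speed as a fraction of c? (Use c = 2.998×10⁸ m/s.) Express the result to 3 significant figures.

0.900c

Lab distance = (lab lifetime)·v = γτ·βc, so βγ = d/(cτ) = 5.350/(2.998×10⁸ × 8.630×10^-9) = 2.0678.
With βγ = 2.0678: γ² = 1 + (βγ)² = 5.2758, and β = (βγ)/γ = 2.0678/2.29691 = 0.900.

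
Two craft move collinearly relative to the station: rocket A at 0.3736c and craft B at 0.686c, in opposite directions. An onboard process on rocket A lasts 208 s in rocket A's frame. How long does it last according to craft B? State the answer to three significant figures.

387 s

The velocity of rocket A relative to craft B is (0.3736 + 0.686)c / (1 + 0.3736×0.686) = 0.84344c; relative speed 0.84344c.
At |u| = 0.84344c, γ = (1 − 0.711391)^(−1/2) = 1.8614.
Rocket A's interval is proper; time dilation gives Δt_B = γΔτ = 1.8614 × 208 s = 387 s.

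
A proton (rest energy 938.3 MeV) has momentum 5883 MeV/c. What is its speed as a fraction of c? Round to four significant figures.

βγ = pc/(mc²) = 5883/938.3 = 6.2698.
Since γ² = 1 + (βγ)² = 40.3104, γ = √40.3104 = 6.34905, and β = (βγ)/γ = 6.2698/6.34905 = 0.9875.

0.9875c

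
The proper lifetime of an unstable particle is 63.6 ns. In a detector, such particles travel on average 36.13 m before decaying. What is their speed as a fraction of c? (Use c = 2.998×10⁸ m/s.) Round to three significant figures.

0.884c

Lab distance = (lab lifetime)·v = γτ·βc, so βγ = d/(cτ) = 36.13/(2.998×10⁸ × 6.360×10^-8) = 1.8949.
With βγ = 1.8949: γ² = 1 + (βγ)² = 4.59065, and β = (βγ)/γ = 1.8949/2.14258 = 0.884.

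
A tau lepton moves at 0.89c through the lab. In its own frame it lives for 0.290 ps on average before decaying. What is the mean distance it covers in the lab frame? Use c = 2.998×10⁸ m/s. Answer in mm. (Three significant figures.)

0.170 mm

γ = 1/√(1 − β²) = 1/√(1 − 0.7921) = 1/√0.2079 = 1/0.455961 = 2.1932.
Lab-frame lifetime: Δt = γτ = 2.1932 × 0.290 ps = 0.63603 ps.
Distance: d = vΔt = 0.89 × 2.998×10⁸ m/s × 6.3603×10^-13 s = 1.70×10^-4 m = 0.170 mm.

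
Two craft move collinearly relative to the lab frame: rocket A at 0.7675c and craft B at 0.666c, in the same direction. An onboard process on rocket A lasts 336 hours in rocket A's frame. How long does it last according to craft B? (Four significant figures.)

343.5 hours

Transform rocket A's velocity into craft B's frame: (0.7675 − 0.666)/(1 − 0.7675·0.666) = 0.1015/0.488845, so the relative speed is 0.20763c.
At |u| = 0.20763c, γ = (1 − 0.0431102)^(−1/2) = 1.0223.
The clock on rocket A records proper time, so craft B measures Δt = γΔτ = 1.0223 × 336 = 343.5 hours.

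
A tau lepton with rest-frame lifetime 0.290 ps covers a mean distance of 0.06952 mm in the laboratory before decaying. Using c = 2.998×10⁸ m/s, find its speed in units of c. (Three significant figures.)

0.625c

d = βγcτ ⇒ βγ = d/(cτ) = 6.952×10^-5 m / (8.6942×10^-5 m) = 0.79961.
β = (βγ)/√(1+(βγ)²) = 0.79961/√1.639376 = 0.625.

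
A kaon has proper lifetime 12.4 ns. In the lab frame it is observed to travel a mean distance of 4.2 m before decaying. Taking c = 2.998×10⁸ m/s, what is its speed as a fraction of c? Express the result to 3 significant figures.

d = βγcτ ⇒ βγ = d/(cτ) = 4.200 m / (3.71752 m) = 1.1298.
β = (βγ)/√(1+(βγ)²) = 1.1298/√2.27645 = 0.749.

0.749c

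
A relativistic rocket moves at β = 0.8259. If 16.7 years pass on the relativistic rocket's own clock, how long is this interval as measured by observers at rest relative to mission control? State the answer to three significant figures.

29.6 years

γ = 1/√(1 − β²) = 1/√(1 − 0.68211081) = 1/√0.31788919 = 1/0.563817 = 1.7736.
Time dilation: Δt = γ·Δτ = 1.7736 × 16.7 = 29.6 years.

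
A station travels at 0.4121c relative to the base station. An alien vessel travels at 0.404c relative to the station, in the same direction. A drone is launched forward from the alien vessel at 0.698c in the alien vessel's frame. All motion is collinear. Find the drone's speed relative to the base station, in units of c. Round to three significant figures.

Apply u = (u'+v)/(1+u'v) twice. Drone in the station frame: (0.698+0.404)/(1+0.698·0.404) = 1.102/1.281992 = 0.8596c.
That velocity, transformed to the rest frame of the base station: (0.8596+0.4121)/(1+0.8596·0.4121) = 1.2717/1.35424116 = 0.93905c.

0.939c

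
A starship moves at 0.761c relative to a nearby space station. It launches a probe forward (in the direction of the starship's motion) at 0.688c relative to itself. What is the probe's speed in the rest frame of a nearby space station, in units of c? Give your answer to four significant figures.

In units of c, u = (u' + v)/(1 + u'v) with u' = 0.688 and v = 0.761.
Numerator: 0.688 + 0.761 = 1.449. Denominator: 1 + (0.688)(0.761) = 1.523568.
u = 1.449/1.523568 = 0.95106, so the speed is 0.9511c.

0.9511c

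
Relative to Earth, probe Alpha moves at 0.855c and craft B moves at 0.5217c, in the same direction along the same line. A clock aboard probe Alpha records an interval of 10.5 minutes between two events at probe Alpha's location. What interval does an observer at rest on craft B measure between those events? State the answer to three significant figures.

13.1 minutes

The velocity of probe Alpha relative to craft B is (0.855 − 0.5217)c / (1 − 0.855×0.5217) = 0.60168c; relative speed 0.60168c.
γ for this relative speed: γ = 1/√(1 − 0.362019) = 1.252.
The clock on probe Alpha records proper time, so craft B measures Δt = γΔτ = 1.252 × 10.5 = 13.1 minutes.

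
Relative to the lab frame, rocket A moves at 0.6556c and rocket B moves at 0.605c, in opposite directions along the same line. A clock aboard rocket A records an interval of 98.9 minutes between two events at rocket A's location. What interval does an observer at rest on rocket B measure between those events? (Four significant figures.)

Speed of rocket A in rocket B's frame: u = (v_A + v_B)/(1 + v_A v_B/c²) = (0.6556 + 0.605)/(1 + 0.6556×0.605) = 1.2606/1.396638 = 0.9026; |u| = 0.9026c.
At |u| = 0.9026c, γ = (1 − 0.814687)^(−1/2) = 2.323.
The clock on rocket A records proper time, so rocket B measures Δt = γΔτ = 2.323 × 98.9 = 229.7 minutes.

229.7 minutes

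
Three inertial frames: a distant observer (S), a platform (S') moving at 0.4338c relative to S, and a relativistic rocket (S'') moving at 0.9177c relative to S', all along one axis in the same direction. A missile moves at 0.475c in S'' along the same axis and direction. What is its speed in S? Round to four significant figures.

First combine the missile and relativistic rocket (S''→S'): u₁ = (0.475 + 0.9177)/(1 + 0.475×0.9177) = 1.3927/1.4359075 = 0.96991.
Then combine with the platform (S'→S): u = (0.96991 + 0.4338)/(1 + 0.96991×0.4338) = 1.40371/1.420746958 = 0.98801.

0.9880c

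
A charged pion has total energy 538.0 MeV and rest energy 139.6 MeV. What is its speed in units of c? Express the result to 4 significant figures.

γ = E/(mc²) = 538.0/139.6 = 3.8539.
β = √(1 − 1/γ²) = √(1 − 0.0673285) = √0.9326715 = 0.9657.

0.9657c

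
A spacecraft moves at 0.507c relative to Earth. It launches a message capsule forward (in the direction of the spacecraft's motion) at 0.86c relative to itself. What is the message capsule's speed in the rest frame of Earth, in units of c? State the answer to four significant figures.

0.9519c

Relativistic velocity addition: u = (u' + v)/(1 + u'v/c²), with u' = 0.86c and v = 0.507c.
Numerator: 0.86 + 0.507 = 1.367. Denominator: 1 + (0.86)(0.507) = 1.43602.
u = 1.367/1.43602 = 0.95194, so the speed is 0.9519c.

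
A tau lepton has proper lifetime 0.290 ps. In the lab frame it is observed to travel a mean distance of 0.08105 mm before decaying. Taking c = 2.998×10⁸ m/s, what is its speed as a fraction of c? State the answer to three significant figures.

d = βγcτ ⇒ βγ = d/(cτ) = 8.105×10^-5 m / (8.6942×10^-5 m) = 0.93223.
β = (βγ)/√(1+(βγ)²) = 0.93223/√1.869053 = 0.682.

0.682c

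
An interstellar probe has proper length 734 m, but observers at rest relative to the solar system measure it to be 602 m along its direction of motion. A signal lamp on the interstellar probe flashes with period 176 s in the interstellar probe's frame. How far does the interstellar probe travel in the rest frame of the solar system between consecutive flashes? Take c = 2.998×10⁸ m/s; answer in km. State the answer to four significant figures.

Length contraction gives γ = L₀/L = 734/602 = 1.21927.
β = √(1 − 1/γ²) = 0.57213. Lab-frame period = γτ = 1.21927×176 s = 214.59 s. Distance = βc × γτ = 0.57213 × 2.998×10⁸ m/s × 214.59 s = 3.6807×10^10 m = 3.681×10^7 km.

3.681×10^7 km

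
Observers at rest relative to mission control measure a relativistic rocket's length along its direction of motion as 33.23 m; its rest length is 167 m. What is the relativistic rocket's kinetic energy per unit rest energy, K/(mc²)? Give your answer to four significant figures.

4.026

γ = L₀/L = 167/33.23 = 5.02558.
K/(mc²) = γ − 1 = 5.02558 − 1 = 4.026.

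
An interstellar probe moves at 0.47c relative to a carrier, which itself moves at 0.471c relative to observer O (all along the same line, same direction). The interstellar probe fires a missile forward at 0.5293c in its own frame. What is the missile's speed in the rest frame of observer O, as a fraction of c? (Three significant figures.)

0.923c

First combine the missile and interstellar probe (S''→S'): u₁ = (0.5293 + 0.47)/(1 + 0.5293×0.47) = 0.9993/1.248771 = 0.80023.
Then combine with the carrier (S'→S): u = (0.80023 + 0.471)/(1 + 0.80023×0.471) = 1.27123/1.37690833 = 0.92325.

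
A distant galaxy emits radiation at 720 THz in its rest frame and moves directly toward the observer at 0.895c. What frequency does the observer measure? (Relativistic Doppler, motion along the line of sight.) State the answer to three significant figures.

3060 THz

Relativistic Doppler (source moving toward): f_obs = f_src · √((1+β)/(1−β)).
With β = 0.895: factor = √(1.895/0.105) = 4.2482.
f_obs = 720 × 4.2482 = 3060 THz.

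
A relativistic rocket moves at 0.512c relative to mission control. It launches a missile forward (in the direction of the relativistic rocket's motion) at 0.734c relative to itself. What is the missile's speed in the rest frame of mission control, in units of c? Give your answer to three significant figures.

In units of c, u = (u' + v)/(1 + u'v) with u' = 0.734 and v = 0.512.
Numerator: 0.734 + 0.512 = 1.246. Denominator: 1 + (0.734)(0.512) = 1.375808.
u = 1.246/1.375808 = 0.90565, so the speed is 0.906c.

0.906c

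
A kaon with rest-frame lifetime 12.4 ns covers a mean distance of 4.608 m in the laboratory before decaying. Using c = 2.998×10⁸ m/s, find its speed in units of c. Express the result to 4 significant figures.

0.7783c

Lab distance = (lab lifetime)·v = γτ·βc, so βγ = d/(cτ) = 4.608/(2.998×10⁸ × 1.240×10^-8) = 1.2395.
With βγ = 1.2395: γ² = 1 + (βγ)² = 2.53636, and β = (βγ)/γ = 1.2395/1.5926 = 0.7783.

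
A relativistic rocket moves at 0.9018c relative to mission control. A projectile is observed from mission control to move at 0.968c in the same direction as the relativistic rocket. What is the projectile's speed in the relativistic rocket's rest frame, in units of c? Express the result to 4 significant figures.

Transform to the relativistic rocket's frame: u' = (u − v)/(1 − uv/c²).
u' = (0.968 − 0.9018)/(1 − 0.968×0.9018) = 0.0662/0.1270576 = 0.52102.
Speed in the relativistic rocket's frame: 0.5210c (in the same direction).

0.5210c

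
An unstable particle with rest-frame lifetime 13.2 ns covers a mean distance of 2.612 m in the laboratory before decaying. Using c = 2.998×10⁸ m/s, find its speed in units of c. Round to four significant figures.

d = βγcτ ⇒ βγ = d/(cτ) = 2.612 m / (3.95736 m) = 0.66004.
β = (βγ)/√(1+(βγ)²) = 0.66004/√1.435653 = 0.5509.

0.5509c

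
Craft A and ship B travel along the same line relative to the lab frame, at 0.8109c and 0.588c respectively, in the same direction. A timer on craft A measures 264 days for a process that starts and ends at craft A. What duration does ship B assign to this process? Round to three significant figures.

292 days

The velocity of craft A relative to ship B is (0.8109 − 0.588)c / (1 − 0.8109×0.588) = 0.42604c; relative speed 0.42604c.
At |u| = 0.42604c, γ = (1 − 0.18151)^(−1/2) = 1.1053.
Craft A's interval is proper; time dilation gives Δt_B = γΔτ = 1.1053 × 264 days = 292 days.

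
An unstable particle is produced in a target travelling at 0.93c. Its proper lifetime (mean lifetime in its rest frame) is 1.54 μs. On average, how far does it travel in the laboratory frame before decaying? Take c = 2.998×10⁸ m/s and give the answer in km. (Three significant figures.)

Lorentz factor: γ = (1 − 0.8649)^(−1/2) = 2.7206.
Lab-frame lifetime: Δt = γτ = 2.7206 × 1.54 μs = 4.1897 μs.
Distance: d = vΔt = 0.93 × 2.998×10⁸ m/s × 4.1897×10^-6 s = 1170 m = 1.17 km.

1.17 km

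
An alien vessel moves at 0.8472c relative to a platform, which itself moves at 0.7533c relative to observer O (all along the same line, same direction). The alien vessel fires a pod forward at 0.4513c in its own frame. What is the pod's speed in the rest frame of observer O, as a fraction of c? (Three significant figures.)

Apply u = (u'+v)/(1+u'v) twice. Pod in the platform frame: (0.4513+0.8472)/(1+0.4513·0.8472) = 1.2985/1.38234136 = 0.93935c.
That velocity, transformed to the rest frame of observer O: (0.93935+0.7533)/(1+0.93935·0.7533) = 1.69265/1.707612355 = 0.99124c.

0.991c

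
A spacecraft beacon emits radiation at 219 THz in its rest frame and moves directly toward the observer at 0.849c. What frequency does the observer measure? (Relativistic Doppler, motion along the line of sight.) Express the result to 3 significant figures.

Relativistic Doppler (source moving toward): f_obs = f_src · √((1+β)/(1−β)).
With β = 0.849: factor = √(1.849/0.151) = 3.4993.
f_obs = 219 × 3.4993 = 766 THz.

766 THz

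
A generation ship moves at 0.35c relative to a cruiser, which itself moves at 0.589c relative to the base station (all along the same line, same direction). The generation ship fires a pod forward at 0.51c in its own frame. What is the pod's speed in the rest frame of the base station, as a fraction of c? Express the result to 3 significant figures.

0.922c

Apply u = (u'+v)/(1+u'v) twice. Pod in the cruiser frame: (0.51+0.35)/(1+0.51·0.35) = 0.86/1.1785 = 0.72974c.
That velocity, transformed to the rest frame of the base station: (0.72974+0.589)/(1+0.72974·0.589) = 1.31874/1.42981686 = 0.92231c.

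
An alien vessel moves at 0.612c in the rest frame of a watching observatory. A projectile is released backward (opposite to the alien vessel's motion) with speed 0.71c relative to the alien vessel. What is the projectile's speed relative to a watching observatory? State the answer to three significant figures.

0.173c

Relativistic velocity addition: u = (u' + v)/(1 + u'v/c²), with u' = −0.71c and v = 0.612c.
Numerator: −0.71 + 0.612 = −0.098. Denominator: 1 + (−0.71)(0.612) = 0.56548.
u = −0.098/0.56548 = −0.1733, so the speed is 0.173c.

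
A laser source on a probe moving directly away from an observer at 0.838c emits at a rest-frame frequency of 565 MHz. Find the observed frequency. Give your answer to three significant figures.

Relativistic Doppler (source moving away): f_obs = f_src · √((1−β)/(1+β)).
With β = 0.838: factor = √(0.162/1.838) = 0.29688.
f_obs = 565 × 0.29688 = 168 MHz.

168 MHz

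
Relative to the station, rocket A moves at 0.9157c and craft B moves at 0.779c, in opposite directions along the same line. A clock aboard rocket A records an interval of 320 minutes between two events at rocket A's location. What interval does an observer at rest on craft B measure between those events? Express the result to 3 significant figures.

The velocity of rocket A relative to craft B is (0.9157 + 0.779)c / (1 + 0.9157×0.779) = 0.98913c; relative speed 0.98913c.
γ for this relative speed: γ = 1/√(1 − 0.978378) = 6.8007.
The clock on rocket A records proper time, so craft B measures Δt = γΔτ = 6.8007 × 320 = 2180 minutes.

2180 minutes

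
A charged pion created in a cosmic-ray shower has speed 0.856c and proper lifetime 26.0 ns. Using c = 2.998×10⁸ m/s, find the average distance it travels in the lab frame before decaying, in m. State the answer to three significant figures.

12.9 m

β² = 0.732736, so γ = 1/√0.267264 = 1.9343.
Lab-frame lifetime: Δt = γτ = 1.9343 × 26.0 ns = 50.292 ns.
Distance: d = vΔt = 0.856 × 2.998×10⁸ m/s × 5.0292×10^-8 s = 12.9 m.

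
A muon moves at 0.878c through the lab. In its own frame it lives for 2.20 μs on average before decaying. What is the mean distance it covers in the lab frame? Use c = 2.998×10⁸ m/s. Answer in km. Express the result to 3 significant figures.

1.21 km

With β = 0.878, γ = 1/√(1 − 0.878²) = 1/√0.229116 = 2.0892.
Lab-frame lifetime: Δt = γτ = 2.0892 × 2.20 μs = 4.5962 μs.
Distance: d = vΔt = 0.878 × 2.998×10⁸ m/s × 4.5962×10^-6 s = 1210 m = 1.21 km.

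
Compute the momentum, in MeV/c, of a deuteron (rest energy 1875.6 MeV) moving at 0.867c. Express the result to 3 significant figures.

Lorentz factor: γ = (1 − 0.751689)^(−1/2) = 2.0068.
Momentum: p = γβ·mc = 2.0068 × 0.867 × 1875.6 MeV/c = 3260 MeV/c.

3260 MeV/c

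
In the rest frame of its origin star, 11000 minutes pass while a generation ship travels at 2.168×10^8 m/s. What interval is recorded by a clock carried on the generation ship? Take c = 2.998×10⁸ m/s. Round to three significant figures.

β = v/c = (2.168×10^8 m/s)/(2.998×10⁸ m/s) = 0.723149.
γ = 1/√(1 − β²) = 1/√(1 − 0.5229445) = 1/√0.4770555 = 1/0.690692 = 1.4478.
The moving clock records proper time: Δτ = Δt/γ = 11000/1.4478 = 7600 minutes.

7600 minutes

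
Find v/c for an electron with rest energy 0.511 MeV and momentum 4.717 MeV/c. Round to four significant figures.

βγ = pc/(mc²) = 4.717/0.511 = 9.2309.
Since γ² = 1 + (βγ)² = 86.2095, γ = √86.2095 = 9.28491, and β = (βγ)/γ = 9.2309/9.28491 = 0.9942.

0.9942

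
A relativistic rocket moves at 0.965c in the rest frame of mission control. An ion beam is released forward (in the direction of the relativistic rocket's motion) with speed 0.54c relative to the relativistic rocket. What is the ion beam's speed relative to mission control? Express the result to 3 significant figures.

0.989c

In units of c, u = (u' + v)/(1 + u'v) with u' = 0.54 and v = 0.965.
Numerator: 0.54 + 0.965 = 1.505. Denominator: 1 + (0.54)(0.965) = 1.5211.
u = 1.505/1.5211 = 0.98942, so the speed is 0.989c.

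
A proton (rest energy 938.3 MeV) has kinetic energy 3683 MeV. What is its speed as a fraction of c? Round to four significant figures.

0.9792c

K = (γ−1)mc², so γ = 1 + 3683/938.3 = 4.9252.
Then v/c = √(1 − γ⁻²) = √(1 − 0.0412242) = √0.9587758 = 0.9792.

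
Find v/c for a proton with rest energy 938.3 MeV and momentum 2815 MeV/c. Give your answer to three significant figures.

pc/(mc²) = 2815/938.3 = 3.0001 = βγ = β/√(1−β²).
So β² = x²/(1 + x²) with x = 3.0001: x² = 9.0006, β² = 9.0006/10.0006 = 0.900006, β = 0.949.

0.949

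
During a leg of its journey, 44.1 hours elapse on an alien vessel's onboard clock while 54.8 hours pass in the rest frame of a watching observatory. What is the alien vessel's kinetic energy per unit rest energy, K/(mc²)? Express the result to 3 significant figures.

0.243

γ = Δt/Δτ = 54.8/44.1 = 1.24263.
Since K = (γ−1)mc², K/(mc²) = 1.24263 − 1 = 0.243.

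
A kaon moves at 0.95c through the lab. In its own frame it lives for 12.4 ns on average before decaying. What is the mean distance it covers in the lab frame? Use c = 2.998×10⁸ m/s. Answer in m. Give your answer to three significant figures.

11.3 m

With β = 0.95, γ = 1/√(1 − 0.95²) = 1/√0.0975 = 3.2026.
Lab-frame lifetime: Δt = γτ = 3.2026 × 12.4 ns = 39.712 ns.
Distance: d = vΔt = 0.95 × 2.998×10⁸ m/s × 3.9712×10^-8 s = 11.3 m.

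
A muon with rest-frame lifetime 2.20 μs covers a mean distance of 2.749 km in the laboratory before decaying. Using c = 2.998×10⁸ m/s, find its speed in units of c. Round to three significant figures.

Let x = d/(cτ) = 2749 m / (2.998×10⁸ m/s × 2.200×10^-6 s) = 4.1679. Since d = βγcτ, x = βγ = β/√(1−β²).
Solving: β² = x²/(1+x²) = 17.3714/18.3714 = 0.945568, so β = 0.972.

0.972c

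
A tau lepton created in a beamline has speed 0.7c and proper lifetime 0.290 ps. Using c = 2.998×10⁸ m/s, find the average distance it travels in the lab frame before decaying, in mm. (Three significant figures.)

With β = 0.7, γ = 1/√(1 − 0.7²) = 1/√0.51 = 1.4003.
Lab-frame lifetime: Δt = γτ = 1.4003 × 0.290 ps = 0.40609 ps.
Distance: d = vΔt = 0.7 × 2.998×10⁸ m/s × 4.0609×10^-13 s = 8.52×10^-5 m = 0.0852 mm.

0.0852 mm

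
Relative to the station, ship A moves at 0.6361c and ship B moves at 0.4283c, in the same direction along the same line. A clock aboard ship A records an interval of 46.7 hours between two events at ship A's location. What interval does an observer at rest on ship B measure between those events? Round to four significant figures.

The velocity of ship A relative to ship B is (0.6361 − 0.4283)c / (1 − 0.6361×0.4283) = 0.28561c; relative speed 0.28561c.
At |u| = 0.28561c, γ = (1 − 0.0815731)^(−1/2) = 1.0435.
The clock on ship A records proper time, so ship B measures Δt = γΔτ = 1.0435 × 46.7 = 48.73 hours.

48.73 hours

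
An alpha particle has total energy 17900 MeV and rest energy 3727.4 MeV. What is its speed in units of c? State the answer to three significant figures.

Total energy E = γmc² gives γ = 17900/3727.4 = 4.8023.
Hence β = √(1 − 1/γ²) = √(1 − 0.0433612) = √0.9566388 = 0.978.

0.978c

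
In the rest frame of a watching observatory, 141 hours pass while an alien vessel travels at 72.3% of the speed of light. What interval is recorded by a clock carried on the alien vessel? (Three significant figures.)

97.4 hours

With β = 0.723, γ = 1/√(1 − 0.723²) = 1/√0.477271 = 1.4475.
The moving clock records proper time: Δτ = Δt/γ = 141/1.4475 = 97.4 hours.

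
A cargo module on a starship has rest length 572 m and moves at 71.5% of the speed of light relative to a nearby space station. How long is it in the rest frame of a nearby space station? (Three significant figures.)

β² = 0.511225, so γ = 1/√0.488775 = 1.4304.
Along the direction of motion the measured length is L₀/γ = 572/1.4304 = 400 m.

400 m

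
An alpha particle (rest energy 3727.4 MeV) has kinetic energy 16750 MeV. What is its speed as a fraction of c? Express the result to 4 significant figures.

0.9833c

γ = 1 + K/(mc²) = 1 + 16750/3727.4 = 5.4937.
β = √(1 − 1/γ²) = √(1 − 0.0331337) = √0.9668663 = 0.9833.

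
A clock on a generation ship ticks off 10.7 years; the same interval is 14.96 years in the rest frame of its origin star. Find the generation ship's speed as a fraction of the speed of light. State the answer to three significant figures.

γ = Δt/Δτ = 14.96/10.7 = 1.3981.
β = √(1 − 1/γ²) = √(1 − 0.511592) = √0.488408 = 0.699.

0.699c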